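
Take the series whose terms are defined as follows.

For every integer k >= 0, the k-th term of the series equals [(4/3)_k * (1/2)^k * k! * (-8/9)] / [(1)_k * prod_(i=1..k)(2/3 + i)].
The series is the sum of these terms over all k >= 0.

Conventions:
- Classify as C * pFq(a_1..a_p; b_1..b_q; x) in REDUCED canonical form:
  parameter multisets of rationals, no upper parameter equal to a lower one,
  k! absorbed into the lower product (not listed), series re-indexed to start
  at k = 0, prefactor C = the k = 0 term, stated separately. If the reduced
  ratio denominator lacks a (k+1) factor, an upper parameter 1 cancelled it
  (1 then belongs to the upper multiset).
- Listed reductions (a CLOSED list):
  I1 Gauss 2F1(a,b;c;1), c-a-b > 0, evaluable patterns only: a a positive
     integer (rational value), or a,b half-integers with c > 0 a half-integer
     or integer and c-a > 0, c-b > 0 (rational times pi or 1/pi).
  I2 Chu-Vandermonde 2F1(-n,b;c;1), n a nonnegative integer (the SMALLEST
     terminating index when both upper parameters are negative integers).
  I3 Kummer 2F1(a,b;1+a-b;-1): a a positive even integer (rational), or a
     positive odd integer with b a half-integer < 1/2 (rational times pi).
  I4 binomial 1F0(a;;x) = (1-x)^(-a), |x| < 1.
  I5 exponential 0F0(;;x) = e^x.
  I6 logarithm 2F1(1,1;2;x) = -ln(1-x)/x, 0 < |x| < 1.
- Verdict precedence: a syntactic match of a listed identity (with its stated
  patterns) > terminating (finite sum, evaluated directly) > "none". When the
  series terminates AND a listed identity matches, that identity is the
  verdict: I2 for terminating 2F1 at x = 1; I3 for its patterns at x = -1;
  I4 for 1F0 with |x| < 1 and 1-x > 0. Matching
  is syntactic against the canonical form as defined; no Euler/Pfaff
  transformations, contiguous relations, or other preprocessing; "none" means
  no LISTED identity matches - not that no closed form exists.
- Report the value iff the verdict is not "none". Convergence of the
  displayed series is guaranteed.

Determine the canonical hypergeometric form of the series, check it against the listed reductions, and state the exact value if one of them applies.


Key observation: with t_0 = -8/9, the factorial ratio (prefactor -8/9) (k+a-1)!/(a-1)! is a rising factorial (a)_k.
Term ratio: r(k) = (1/2) * (k+1) (k+4/3) / [(k+5/3) (k+1)] ; factor over Q: parameters, x = (1/2), and C = -8/9.

Reduced: x = 1/2, 2F1, upper = {1, 4/3}, lower = {5/3}, C = -8/9. Verdict: no listed reduction: x = 1/2 and upper {1, 4/3} fail every I1-I6 pattern.


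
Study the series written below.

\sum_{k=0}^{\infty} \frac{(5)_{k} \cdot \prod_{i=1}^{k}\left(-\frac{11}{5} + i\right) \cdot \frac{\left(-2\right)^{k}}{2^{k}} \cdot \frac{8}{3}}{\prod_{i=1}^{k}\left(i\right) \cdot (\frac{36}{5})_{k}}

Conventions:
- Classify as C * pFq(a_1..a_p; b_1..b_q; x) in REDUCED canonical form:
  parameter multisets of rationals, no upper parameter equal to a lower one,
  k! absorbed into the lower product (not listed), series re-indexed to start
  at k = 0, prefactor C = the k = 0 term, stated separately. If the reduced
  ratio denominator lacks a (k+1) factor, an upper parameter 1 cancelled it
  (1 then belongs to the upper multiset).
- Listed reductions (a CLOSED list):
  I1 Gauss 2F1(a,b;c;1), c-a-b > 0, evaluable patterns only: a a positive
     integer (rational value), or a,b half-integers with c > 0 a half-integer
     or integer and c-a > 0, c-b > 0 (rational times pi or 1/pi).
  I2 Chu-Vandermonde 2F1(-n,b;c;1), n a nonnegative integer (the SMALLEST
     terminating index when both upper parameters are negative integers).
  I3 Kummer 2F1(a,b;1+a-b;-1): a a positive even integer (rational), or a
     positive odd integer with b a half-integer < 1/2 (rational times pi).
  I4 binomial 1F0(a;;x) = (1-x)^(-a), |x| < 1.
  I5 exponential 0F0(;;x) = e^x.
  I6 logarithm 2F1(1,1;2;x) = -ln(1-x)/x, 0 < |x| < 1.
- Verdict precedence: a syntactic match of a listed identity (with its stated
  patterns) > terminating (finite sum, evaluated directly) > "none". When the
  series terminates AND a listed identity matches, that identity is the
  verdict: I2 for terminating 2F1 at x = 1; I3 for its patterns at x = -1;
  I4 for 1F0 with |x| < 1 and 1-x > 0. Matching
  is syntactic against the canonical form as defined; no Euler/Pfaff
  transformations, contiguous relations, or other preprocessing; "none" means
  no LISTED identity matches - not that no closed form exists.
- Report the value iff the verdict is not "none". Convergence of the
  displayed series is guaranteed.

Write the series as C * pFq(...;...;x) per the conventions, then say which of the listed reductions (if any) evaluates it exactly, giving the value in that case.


This is \frac{8}{3} * 2F1(-\frac{6}{5}, 5; \frac{36}{5}; -1) in reduced canonical form. Verdict: none (x = -1): each listed identity misses the multisets {-\frac{6}{5}, 5} ; {\frac{36}{5}}.

First insight: t_0 being \frac{8}{3}, the two k-th powers (C = 8/3, x = -1) combine into one argument.
Consecutive-term ratio: r(k) = -1 * (k-\frac{6}{5}) (k+5) / [(k+\frac{36}{5}) (k+1)] ; factor over Q: parameters, x = -1, and C = \frac{8}{3}.


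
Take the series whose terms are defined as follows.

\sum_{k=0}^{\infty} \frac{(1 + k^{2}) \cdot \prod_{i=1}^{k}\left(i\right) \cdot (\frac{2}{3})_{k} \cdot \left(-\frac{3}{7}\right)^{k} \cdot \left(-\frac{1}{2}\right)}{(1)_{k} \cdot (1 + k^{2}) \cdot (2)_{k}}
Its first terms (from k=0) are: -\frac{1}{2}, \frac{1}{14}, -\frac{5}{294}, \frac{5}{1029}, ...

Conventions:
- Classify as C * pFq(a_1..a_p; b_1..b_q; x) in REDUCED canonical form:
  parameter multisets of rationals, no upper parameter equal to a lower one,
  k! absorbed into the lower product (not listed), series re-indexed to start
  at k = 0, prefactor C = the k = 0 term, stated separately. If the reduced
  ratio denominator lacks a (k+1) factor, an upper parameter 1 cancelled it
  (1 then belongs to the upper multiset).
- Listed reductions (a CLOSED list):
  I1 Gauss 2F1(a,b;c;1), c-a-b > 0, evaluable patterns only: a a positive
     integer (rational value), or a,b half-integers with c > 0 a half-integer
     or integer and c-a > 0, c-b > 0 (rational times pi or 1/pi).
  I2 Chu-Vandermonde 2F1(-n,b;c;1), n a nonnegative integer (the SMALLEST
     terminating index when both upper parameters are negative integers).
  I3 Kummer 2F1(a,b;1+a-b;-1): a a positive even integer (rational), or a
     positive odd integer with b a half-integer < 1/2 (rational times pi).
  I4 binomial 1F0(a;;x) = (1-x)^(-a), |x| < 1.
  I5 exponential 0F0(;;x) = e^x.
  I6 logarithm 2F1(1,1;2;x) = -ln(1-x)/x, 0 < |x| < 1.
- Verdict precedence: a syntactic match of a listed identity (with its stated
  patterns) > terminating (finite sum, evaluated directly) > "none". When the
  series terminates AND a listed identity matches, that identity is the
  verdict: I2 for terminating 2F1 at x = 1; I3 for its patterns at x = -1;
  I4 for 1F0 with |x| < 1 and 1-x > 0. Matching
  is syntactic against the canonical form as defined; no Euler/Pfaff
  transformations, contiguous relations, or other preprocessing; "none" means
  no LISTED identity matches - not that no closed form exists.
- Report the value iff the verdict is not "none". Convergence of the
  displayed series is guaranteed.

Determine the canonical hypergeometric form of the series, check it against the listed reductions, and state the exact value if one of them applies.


x = -\frac{3}{7} here; the reduced form reads 2F1, upper {\frac{2}{3}, 1}, lower {2}, C = -\frac{1}{2}. Verdict: no listed reduction: x = -\frac{3}{7} and upper {\frac{2}{3}, 1} fail every I1-I6 pattern.

Key observation: with t_0 = -\frac{1}{2}, k^2 + 1 divides numerator and denominator alike; C = -1/2 after cancelling.
Term ratio: r(k) = -\frac{3}{7} * (k+\frac{2}{3}) (k+1) / [(k+2) (k+1)] - poly over poly, x = -\frac{3}{7} from leading terms; C = -\frac{1}{2} at k = 0.


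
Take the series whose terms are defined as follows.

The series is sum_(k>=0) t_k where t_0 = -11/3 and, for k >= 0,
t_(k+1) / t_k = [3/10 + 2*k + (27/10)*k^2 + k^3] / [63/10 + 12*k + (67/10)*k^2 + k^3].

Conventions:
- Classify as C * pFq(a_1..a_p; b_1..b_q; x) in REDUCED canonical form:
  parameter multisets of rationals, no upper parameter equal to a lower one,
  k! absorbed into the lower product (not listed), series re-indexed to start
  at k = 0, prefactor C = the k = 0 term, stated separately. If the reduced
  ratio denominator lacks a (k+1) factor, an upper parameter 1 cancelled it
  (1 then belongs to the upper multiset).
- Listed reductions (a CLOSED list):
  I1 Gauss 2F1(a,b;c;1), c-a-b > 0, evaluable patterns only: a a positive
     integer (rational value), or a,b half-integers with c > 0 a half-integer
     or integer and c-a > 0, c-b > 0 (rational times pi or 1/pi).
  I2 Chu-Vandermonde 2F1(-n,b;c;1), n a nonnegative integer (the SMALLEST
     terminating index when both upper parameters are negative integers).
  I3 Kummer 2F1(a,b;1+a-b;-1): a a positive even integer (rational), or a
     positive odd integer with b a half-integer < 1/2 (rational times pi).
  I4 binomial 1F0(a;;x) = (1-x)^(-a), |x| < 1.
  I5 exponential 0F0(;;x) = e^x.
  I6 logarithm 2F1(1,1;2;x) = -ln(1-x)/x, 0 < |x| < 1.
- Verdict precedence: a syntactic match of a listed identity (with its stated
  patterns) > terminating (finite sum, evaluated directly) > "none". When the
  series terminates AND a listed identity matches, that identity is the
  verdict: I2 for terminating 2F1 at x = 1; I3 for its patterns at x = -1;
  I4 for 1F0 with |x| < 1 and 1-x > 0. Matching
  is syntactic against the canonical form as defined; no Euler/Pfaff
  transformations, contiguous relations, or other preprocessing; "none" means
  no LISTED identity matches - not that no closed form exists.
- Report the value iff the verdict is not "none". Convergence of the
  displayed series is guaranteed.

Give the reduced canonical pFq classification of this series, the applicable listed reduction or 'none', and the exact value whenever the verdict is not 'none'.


With C = -11/3: the canonical form is 2F1(1/5, 1; 21/5; 1). Verdict: the Gauss summation I1 fires (x = 1: the Gamma ratio telescopes since c-a-b = 3 > 0 and a = 1 in Z>0). Value: -176/45.

Key observation: x = 1 and the expanded ratio factors over Q; prefactor -11/3, roots give parameters.
Consecutive-term ratio: r(k) = 1 * (k+1/5) (k+1) / [(k+21/5) (k+1)] - rational in k, leading ratio 1; with t_0 = -11/3, classification follows.


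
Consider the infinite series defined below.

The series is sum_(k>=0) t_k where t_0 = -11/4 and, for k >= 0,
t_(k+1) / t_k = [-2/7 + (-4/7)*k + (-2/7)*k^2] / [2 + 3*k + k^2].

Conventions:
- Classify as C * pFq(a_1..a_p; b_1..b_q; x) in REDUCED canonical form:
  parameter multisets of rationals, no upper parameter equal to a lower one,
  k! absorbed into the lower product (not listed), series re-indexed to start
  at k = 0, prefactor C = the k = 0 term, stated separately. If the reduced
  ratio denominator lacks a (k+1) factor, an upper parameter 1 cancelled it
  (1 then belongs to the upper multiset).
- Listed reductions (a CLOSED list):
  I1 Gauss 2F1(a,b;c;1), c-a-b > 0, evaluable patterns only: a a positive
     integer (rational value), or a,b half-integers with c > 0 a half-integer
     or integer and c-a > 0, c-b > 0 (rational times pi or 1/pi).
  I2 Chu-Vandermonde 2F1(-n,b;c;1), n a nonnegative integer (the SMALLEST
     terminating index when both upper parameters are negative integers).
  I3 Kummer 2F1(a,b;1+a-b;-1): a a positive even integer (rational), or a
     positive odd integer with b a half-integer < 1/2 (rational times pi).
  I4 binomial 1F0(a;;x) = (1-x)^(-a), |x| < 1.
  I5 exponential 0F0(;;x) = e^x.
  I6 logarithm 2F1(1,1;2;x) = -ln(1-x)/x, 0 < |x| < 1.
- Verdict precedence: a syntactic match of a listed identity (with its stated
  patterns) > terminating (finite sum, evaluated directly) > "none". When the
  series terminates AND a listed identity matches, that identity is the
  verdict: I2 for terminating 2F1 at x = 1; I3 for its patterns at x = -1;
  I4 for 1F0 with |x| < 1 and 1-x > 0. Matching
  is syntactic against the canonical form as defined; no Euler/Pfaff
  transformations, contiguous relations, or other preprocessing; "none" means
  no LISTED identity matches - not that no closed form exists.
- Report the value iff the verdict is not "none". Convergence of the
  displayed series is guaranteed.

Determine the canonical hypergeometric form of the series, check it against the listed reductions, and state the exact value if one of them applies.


Classification (C = -11/4): 2F1 with upper {1, 1}, lower {2}, argument x = -2/7. Verdict: logarithm (I6) matches (the logarithm: parameters (1,1;2), x = -2/7). Exact value: (-77/8) * ln(9/7).

First insight: t_0 being -11/4, roots of the ratio polynomials (prefactor -11/4) are the negated parameters.
Step ratio: r(k) = (-2/7) * (k+1) (k+1) / [(k+2) (k+1)] - rational in k, leading ratio (-2/7); with t_0 = -11/4, classification follows.


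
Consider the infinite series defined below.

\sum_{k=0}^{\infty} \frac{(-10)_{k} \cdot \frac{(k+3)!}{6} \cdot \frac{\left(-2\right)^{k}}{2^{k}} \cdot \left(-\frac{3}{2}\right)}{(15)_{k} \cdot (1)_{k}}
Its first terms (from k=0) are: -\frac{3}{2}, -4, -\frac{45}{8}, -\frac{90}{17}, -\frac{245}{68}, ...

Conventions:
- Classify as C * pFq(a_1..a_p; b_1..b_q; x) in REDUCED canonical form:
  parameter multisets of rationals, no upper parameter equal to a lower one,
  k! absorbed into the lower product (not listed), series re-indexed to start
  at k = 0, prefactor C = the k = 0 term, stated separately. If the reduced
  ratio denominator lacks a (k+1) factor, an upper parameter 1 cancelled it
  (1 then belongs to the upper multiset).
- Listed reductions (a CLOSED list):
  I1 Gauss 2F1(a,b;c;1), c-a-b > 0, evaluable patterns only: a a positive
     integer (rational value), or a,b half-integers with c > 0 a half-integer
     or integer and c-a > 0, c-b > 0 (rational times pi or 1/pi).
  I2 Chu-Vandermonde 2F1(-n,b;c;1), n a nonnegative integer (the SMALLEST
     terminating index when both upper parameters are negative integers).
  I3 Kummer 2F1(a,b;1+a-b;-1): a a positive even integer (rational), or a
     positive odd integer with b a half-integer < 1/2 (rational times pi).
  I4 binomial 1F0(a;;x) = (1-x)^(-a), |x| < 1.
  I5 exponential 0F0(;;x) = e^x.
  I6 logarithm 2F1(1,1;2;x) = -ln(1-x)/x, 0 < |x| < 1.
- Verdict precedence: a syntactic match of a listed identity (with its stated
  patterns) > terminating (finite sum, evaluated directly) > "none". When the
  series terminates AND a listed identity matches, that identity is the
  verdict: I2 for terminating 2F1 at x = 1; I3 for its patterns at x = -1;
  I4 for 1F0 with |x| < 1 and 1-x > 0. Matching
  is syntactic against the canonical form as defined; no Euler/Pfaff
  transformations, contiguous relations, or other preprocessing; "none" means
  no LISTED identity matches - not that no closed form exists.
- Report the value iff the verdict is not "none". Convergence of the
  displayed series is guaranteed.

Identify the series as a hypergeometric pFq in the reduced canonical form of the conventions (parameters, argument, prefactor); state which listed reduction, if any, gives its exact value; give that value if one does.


x = -1 here; the reduced form reads 2F1, upper {-10, 4}, lower {15}, C = -\frac{3}{2}. Verdict: this is the Kummer evaluation I3 (x = -1; c = 15 equals 1+a-b for upper {-10, 4}: listed pattern). Exact value: -\frac{91}{4}.

Key step: x = -1 and (1)_k (C = -3/2, x = -1) is k! itself.
Step ratio: r(k) = -1 * (k-10) (k+4) / [(k+15) (k+1)] - rational; roots negated = parameters, x = -1, C = -\frac{3}{2}.


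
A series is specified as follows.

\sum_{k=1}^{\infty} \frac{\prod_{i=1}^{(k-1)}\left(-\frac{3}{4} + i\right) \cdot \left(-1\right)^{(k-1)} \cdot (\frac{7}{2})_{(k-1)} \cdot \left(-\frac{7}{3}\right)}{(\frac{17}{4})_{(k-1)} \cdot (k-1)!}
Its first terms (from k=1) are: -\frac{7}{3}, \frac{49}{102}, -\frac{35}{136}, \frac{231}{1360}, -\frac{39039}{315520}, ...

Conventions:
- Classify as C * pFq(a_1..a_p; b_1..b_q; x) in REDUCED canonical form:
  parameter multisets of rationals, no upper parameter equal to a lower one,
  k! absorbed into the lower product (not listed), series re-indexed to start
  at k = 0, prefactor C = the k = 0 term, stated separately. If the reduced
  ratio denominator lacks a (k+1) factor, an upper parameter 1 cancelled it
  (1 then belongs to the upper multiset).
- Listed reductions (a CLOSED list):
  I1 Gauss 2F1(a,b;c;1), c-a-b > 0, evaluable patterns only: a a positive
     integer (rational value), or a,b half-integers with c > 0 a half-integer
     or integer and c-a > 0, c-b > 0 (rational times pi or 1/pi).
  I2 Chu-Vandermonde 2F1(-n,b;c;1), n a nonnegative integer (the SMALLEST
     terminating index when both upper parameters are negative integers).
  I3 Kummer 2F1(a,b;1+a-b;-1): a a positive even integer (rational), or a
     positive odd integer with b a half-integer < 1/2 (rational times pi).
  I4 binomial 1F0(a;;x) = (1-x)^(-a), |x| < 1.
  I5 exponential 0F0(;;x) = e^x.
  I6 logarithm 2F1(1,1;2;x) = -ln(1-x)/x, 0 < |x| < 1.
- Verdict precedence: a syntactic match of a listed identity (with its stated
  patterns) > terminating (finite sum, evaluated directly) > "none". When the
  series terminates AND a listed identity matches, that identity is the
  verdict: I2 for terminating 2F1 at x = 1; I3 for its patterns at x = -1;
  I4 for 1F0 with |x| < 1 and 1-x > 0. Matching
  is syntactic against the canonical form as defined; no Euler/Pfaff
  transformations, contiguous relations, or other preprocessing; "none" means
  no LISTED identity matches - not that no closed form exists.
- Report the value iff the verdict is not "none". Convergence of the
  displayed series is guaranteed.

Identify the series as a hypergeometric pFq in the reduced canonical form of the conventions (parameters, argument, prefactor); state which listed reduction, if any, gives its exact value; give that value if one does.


Classification (C = -\frac{7}{3}): 2F1 with upper {\frac{1}{4}, \frac{7}{2}}, lower {\frac{17}{4}}, argument x = -1. Verdict: none. A 2F1 with upper {\frac{1}{4}, \frac{7}{2}} fits none of I1-I6 at x = -1; the sum runs forever.

Key step: t_0 being -\frac{7}{3}, the running product (prefactor -7/3) telescopes to a rising factorial.
Term ratio: r(k) = -1 * (k+\frac{1}{4}) (k+\frac{7}{2}) / [(k+\frac{17}{4}) (k+1)] - poly over poly, x = -1 from leading terms; C = -\frac{7}{3} at k = 0.


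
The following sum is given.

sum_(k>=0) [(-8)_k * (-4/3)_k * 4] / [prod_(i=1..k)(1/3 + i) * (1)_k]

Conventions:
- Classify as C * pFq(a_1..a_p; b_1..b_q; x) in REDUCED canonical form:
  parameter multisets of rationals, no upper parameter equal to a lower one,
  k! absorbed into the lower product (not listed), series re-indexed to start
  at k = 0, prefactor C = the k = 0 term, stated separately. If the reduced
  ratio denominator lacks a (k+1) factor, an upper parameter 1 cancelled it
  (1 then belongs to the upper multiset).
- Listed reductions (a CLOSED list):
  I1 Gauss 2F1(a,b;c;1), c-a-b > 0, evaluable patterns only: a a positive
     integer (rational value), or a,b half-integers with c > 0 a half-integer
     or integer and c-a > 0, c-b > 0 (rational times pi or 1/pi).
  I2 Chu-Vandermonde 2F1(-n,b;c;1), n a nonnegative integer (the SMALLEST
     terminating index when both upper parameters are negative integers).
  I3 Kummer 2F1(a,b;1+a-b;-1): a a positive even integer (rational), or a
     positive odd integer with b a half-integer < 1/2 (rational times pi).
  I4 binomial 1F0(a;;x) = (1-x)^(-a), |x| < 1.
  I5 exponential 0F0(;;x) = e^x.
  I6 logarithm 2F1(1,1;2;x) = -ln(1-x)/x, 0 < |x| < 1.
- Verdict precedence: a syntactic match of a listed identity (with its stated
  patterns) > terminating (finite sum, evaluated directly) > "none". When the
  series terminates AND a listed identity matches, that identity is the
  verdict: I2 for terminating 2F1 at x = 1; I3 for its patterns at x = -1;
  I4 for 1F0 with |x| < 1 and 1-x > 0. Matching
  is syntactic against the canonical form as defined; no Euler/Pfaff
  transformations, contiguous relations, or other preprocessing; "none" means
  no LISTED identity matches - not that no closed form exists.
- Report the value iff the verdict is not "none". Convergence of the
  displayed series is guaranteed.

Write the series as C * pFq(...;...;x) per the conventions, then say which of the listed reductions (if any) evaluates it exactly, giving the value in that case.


Classification (C = 4): 2F1 with upper {-8, -4/3}, lower {4/3}, argument x = 1. Verdict: Chu-Vandermonde (I2) fires (terminating 2F1 at x = 1 with n = 8, b = -4/3, c = 4/3). Hence: 22678/475.

Structural cue: with t_0 = 4, the lower running product (C = 4, x = 1) is a rising factorial.
Term ratio: r(k) = 1 * (k-8) (k-4/3) / [(k+4/3) (k+1)] - poly over poly, x = 1 from leading terms; C = 4 at k = 0.


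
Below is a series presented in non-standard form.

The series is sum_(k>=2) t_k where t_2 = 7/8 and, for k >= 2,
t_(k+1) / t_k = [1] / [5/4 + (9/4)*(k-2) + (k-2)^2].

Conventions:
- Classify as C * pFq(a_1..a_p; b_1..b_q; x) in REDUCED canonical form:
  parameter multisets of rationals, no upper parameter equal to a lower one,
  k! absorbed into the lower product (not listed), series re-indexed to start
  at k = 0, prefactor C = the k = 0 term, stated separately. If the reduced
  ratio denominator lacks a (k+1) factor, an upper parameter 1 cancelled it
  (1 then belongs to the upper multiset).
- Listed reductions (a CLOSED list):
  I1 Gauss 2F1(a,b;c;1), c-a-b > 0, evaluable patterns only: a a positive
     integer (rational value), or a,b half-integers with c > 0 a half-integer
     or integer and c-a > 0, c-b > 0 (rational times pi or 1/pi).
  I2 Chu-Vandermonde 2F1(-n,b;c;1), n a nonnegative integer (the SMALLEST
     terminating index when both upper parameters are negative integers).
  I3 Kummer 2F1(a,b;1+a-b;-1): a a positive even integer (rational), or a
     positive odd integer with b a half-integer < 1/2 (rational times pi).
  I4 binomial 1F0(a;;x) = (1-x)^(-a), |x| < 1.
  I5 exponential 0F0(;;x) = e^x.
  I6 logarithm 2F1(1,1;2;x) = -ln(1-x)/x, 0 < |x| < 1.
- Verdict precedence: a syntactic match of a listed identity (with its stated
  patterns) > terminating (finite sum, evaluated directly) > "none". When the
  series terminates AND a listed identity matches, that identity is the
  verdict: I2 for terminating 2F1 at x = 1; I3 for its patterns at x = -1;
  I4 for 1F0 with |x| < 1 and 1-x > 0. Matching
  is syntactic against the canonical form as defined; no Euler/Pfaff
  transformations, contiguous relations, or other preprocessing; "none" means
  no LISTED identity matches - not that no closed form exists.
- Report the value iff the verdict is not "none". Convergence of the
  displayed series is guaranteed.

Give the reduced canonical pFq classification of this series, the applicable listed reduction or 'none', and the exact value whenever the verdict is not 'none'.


The series (x = 1) is 0F1: upper {-}, lower {5/4}, prefactor 7/8. Verdict: none (x = 1): each listed identity misses the multisets {-} ; {5/4}.

Structural cue: t_0 being 7/8, the expanded ratio factors over Q; C = 7/8, roots give parameters.
Ratio: r(k) = 1 * 1 / [(k+5/4) (k+1)] ; factor over Q: parameters, x = 1, and C = 7/8.


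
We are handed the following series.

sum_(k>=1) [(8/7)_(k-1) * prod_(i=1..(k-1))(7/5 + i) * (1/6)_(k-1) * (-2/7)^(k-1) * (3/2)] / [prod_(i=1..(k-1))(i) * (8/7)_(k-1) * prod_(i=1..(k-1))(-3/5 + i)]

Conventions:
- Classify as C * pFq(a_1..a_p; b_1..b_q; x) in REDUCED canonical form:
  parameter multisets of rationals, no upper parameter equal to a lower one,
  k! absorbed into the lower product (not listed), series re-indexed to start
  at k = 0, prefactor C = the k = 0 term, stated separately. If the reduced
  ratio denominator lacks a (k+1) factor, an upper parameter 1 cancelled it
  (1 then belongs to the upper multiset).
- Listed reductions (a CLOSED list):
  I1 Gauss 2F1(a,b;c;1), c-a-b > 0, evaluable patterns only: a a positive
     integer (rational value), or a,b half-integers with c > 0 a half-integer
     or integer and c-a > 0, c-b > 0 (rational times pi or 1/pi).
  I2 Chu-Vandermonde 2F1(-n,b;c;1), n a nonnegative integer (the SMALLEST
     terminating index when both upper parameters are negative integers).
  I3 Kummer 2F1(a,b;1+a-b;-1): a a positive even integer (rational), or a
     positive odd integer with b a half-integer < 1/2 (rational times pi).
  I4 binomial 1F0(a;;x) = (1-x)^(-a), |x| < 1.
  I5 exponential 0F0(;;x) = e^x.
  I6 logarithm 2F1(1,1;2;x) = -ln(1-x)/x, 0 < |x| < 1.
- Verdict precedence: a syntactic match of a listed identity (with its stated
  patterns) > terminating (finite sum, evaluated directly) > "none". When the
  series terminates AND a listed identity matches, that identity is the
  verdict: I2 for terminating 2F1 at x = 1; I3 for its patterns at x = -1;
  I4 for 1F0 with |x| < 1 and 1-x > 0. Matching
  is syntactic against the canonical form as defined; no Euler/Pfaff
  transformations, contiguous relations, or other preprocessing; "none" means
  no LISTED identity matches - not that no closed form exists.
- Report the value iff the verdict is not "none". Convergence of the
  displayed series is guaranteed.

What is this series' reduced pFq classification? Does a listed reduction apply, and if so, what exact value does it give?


Structural cue: t_0 being 3/2, the product of the first k integers (prefactor 3/2) is k!.
Step ratio: r(k) = (-2/7) * (k+1/6) (k+12/5) / [(k+2/5) (k+1)] ; factor over Q: parameters, x = (-2/7), and C = 3/2.

x = -2/7 here; the reduced form reads 2F1, upper {1/6, 12/5}, lower {2/5}, C = 3/2. Verdict: none. Every listed pattern misses the 2F1 form at -2/7, upper {1/6, 12/5}.


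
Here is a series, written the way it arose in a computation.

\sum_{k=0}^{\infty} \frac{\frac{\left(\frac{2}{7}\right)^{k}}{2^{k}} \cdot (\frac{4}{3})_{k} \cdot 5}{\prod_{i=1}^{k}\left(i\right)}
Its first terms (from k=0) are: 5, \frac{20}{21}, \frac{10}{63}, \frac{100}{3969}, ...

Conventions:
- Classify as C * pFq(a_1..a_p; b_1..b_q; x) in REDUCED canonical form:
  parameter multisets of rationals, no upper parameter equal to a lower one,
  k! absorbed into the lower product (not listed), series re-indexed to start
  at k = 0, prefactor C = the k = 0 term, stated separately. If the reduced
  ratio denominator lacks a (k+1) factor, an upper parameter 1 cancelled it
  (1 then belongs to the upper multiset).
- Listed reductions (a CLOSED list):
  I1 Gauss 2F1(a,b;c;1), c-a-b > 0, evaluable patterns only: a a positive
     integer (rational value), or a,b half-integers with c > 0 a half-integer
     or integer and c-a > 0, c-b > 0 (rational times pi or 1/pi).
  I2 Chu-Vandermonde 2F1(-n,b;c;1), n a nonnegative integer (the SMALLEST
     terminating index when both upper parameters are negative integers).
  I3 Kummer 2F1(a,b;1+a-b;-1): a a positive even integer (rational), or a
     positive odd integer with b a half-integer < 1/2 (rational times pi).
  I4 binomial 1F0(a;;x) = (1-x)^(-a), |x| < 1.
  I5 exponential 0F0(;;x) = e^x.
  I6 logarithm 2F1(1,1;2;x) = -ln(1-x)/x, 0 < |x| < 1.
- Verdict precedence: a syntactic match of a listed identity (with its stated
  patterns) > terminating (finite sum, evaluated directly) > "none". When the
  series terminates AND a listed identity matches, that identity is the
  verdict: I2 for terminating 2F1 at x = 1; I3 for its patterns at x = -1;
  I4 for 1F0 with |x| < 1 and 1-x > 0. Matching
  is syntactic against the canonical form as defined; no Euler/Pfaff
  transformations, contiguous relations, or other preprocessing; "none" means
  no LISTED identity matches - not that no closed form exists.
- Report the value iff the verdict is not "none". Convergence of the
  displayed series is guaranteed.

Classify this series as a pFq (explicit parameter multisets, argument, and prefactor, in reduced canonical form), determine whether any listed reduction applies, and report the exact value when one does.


Key observation: t_0 being 5, the product of the first k integers (C = 5) is k!.
Consecutive-term ratio: r(k) = \frac{1}{7} * (k+\frac{4}{3}) / [(k+1)] ; factor over Q: parameters, x = \frac{1}{7}, and C = 5.

The series (x = \frac{1}{7}) is 1F0: upper {\frac{4}{3}}, lower {-}, prefactor 5. Verdict (x = \frac{1}{7}): the binomial series (I4) applies (the 1F0 binomial series: exponent -4/3, x = \frac{1}{7}). Its exact value is 5 \cdot \left(\frac{6}{7}\right)^{-\frac{4}{3}}.


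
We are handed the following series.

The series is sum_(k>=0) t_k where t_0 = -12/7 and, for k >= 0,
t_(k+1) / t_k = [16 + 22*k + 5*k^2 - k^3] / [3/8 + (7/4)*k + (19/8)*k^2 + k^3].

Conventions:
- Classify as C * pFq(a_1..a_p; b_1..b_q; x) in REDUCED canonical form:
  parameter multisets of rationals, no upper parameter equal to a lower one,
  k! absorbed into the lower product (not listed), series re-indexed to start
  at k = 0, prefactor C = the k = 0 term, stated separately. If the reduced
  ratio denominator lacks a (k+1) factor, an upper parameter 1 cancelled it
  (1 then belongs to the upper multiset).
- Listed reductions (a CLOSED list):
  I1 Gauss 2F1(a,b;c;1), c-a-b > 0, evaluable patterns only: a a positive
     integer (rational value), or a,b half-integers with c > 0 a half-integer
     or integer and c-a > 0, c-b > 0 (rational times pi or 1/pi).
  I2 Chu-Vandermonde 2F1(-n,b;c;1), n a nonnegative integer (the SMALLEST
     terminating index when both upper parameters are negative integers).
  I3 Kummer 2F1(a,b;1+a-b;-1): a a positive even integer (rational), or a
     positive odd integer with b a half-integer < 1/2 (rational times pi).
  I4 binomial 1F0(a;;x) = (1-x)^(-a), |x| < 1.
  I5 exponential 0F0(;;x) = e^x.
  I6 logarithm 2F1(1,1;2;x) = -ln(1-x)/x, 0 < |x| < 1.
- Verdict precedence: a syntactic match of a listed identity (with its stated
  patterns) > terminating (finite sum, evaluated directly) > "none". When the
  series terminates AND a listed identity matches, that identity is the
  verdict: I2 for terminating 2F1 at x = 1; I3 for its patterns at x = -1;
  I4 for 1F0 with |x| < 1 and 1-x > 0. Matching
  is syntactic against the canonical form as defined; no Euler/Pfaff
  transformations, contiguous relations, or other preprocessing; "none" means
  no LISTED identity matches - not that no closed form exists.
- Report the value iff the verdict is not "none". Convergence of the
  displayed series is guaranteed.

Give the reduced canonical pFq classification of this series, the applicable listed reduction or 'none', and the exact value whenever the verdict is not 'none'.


Prefactor -12/7, argument -1: 2F1 with upper {-8, 2} over lower {3/8}. Verdict: terminating (-8 upstairs). 9 nonzero terms in all; added directly. Sum: -445591111180/33404679.

Key observation: t_0 being -12/7, the parameter 1 appears in both the upper and lower lists and cancels.
Ratio: r(k) = (-1) * (k-8) (k+2) / [(k+3/8) (k+1)] - poly over poly, x = (-1) from leading terms; C = -12/7 at k = 0.


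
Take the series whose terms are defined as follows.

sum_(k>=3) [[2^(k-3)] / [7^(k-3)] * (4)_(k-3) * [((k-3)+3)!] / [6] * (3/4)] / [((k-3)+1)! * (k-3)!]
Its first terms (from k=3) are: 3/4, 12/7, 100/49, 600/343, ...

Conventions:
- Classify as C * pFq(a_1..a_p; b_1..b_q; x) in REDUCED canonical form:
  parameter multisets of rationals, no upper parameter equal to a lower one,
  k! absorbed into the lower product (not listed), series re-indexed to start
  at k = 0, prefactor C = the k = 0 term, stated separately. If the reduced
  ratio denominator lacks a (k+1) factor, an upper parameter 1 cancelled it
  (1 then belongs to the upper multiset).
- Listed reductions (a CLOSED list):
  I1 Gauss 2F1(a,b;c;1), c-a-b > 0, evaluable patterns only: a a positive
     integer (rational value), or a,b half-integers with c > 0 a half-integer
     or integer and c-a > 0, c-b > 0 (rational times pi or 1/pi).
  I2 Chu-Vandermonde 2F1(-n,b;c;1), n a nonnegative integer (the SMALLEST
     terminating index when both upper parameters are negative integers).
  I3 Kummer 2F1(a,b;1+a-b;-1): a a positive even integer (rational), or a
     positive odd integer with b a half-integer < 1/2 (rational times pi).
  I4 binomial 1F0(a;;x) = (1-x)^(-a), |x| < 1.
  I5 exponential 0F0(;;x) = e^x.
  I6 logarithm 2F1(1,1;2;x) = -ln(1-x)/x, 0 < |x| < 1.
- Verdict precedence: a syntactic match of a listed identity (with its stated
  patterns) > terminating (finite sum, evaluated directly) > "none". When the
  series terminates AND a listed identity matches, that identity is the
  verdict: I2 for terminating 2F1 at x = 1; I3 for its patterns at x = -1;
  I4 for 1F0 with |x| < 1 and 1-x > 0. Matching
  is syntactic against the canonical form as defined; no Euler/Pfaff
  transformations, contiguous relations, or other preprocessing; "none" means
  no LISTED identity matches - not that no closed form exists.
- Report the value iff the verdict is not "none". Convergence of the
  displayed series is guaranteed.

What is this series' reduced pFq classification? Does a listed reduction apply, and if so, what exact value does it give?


Classification (C = 3/4): 2F1 with upper {4, 4}, lower {2}, argument x = 2/7. Verdict: no listed reduction: x = 2/7 and upper {4, 4} fail every I1-I6 pattern.

Key step: t_0 = 3/4 here, and the denominator's factorial ratio (C = 3/4, x = 2/7) is a lower Pochhammer.
Adjacent-term ratio: r(k) = (2/7) * (k+4) (k+4) / [(k+2) (k+1)] - poly over poly, x = (2/7) from leading terms; C = 3/4 at k = 0.


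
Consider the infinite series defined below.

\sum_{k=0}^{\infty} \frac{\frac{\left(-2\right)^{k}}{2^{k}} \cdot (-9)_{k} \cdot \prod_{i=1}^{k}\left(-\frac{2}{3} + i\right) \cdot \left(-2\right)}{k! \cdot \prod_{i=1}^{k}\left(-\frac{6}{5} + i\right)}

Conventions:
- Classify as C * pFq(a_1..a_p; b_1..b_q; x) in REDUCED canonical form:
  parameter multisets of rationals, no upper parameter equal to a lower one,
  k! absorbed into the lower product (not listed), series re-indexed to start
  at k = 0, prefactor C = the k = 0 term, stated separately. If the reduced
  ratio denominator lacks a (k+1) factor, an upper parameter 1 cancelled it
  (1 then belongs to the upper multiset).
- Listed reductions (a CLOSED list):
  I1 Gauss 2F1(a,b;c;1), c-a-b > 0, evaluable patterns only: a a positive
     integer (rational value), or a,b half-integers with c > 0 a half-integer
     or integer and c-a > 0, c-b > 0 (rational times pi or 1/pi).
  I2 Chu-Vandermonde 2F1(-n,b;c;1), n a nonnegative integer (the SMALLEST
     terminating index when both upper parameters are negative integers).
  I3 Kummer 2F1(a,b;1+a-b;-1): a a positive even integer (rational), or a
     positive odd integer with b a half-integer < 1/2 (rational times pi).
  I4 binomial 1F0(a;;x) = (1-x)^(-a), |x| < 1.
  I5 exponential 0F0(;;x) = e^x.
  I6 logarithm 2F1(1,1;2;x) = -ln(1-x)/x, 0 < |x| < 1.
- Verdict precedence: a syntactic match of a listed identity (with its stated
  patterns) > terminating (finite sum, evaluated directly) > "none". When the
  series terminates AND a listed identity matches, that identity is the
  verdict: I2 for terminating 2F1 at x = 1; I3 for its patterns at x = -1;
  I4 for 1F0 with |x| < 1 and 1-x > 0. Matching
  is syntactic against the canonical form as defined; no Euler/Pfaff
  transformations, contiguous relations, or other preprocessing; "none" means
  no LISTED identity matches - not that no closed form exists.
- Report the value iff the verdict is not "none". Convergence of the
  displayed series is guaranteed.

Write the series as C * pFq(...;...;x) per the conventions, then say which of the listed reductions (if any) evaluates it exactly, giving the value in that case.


Classification (C = -2): 2F1 with upper {-9, \frac{1}{3}}, lower {-\frac{1}{5}}, argument x = -1. Verdict: terminating. With -9 upstairs the series is a 10-term polynomial sum; evaluated term by term. Exact value: \frac{68896007156348}{14934023541}.

Key step: t_0 being -2, the two k-th powers (C = -2, x = -1) combine into one argument.
Adjacent-term ratio: r(k) = -1 * (k-9) (k+\frac{1}{3}) / [(k-\frac{1}{5}) (k+1)] - poly over poly, x = -1 from leading terms; C = -2 at k = 0.


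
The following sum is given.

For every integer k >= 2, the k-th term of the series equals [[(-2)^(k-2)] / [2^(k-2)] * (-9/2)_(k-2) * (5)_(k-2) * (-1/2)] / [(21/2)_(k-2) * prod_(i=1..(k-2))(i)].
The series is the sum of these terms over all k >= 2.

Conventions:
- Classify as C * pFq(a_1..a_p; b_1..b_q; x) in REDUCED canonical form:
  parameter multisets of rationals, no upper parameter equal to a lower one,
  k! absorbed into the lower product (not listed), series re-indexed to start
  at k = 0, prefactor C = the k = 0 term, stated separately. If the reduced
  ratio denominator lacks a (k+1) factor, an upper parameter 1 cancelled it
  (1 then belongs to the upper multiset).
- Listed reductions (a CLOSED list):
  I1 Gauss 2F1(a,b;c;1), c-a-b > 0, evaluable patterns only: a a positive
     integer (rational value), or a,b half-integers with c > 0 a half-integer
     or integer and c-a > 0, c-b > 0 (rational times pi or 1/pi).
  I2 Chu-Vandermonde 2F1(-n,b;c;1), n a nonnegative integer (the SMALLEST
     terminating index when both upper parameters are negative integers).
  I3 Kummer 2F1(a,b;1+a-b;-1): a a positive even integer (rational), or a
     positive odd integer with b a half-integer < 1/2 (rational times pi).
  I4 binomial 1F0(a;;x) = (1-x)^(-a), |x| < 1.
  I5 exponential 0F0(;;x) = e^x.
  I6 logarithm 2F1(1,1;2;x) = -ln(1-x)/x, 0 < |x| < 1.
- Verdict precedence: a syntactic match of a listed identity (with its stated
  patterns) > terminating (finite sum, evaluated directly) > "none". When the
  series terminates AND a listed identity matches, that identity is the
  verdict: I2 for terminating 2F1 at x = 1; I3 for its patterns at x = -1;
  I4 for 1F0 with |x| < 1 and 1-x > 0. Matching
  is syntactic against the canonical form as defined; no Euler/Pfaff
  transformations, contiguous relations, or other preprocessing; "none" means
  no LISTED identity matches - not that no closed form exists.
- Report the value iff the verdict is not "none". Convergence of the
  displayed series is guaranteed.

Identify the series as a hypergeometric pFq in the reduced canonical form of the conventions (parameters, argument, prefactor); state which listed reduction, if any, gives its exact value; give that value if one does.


Reduced: x = -1, 2F1, upper = {-9/2, 5}, lower = {21/2}, C = -1/2. Verdict: Kummer (I3) fires (x = -1; c = 21/2 equals 1+a-b for upper {-9/2, 5}: listed pattern). Its exact value is (-2078505/2097152) * pi.

First insight: x = (-1) and the two k-th powers (C = -1/2, x = -1) combine into one argument.
Consecutive-term ratio: r(k) = (-1) * (k-9/2) (k+5) / [(k+21/2) (k+1)] - rational; roots negated = parameters, x = (-1), C = -1/2.


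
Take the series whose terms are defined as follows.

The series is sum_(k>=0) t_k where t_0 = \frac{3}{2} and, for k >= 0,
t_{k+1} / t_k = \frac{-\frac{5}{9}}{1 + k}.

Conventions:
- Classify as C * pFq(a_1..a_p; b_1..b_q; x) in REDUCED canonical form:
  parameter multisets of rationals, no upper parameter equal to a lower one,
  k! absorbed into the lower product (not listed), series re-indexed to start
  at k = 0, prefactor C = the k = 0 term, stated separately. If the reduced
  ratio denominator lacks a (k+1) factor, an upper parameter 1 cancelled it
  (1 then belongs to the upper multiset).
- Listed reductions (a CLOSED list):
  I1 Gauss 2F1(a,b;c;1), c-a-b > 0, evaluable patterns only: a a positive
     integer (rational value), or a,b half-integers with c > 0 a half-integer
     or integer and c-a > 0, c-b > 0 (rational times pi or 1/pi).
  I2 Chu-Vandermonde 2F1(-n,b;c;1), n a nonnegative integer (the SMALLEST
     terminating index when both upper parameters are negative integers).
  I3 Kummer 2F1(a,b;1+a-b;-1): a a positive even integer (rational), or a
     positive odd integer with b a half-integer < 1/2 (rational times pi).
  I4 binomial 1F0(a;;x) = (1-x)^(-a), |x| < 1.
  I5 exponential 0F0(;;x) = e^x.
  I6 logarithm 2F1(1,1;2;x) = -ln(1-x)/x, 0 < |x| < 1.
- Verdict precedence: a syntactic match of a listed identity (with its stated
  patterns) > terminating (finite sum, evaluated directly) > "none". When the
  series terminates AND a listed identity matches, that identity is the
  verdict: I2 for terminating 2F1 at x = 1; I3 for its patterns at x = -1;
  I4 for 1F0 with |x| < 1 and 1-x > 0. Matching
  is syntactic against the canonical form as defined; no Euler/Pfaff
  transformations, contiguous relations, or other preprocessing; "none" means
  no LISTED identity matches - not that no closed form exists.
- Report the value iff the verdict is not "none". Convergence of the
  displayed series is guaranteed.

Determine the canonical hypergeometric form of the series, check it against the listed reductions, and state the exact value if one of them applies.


Canonical form: C = \frac{3}{2} times 0F0 with upper {-}, lower {-}, x = -\frac{5}{9}. Verdict (x = -\frac{5}{9}): the I5 exponential reduction applies (the 0F0 exponential series at x = -\frac{5}{9}). Exact value: \frac{3}{2} \cdot e^{-\frac{5}{9}}.

Key step: t_0 = \frac{3}{2} here, and factor the ratio over Q (prefactor 3/2): negated roots = parameters.
Adjacent-term ratio: r(k) = -\frac{5}{9} * 1 / [(k+1)] - rational; roots negated = parameters, x = -\frac{5}{9}, C = \frac{3}{2}.
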